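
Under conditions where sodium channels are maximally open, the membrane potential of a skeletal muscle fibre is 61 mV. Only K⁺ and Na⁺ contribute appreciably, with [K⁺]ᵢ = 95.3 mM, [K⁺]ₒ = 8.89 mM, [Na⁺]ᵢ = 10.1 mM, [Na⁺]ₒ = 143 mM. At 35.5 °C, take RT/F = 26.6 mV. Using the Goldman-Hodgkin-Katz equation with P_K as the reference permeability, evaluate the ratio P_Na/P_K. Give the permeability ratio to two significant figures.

22

Let α = P_Na/P_K. GHK: Vm = 26.6·ln[(Kₒ + α·Naₒ)/(Kᵢ + α·Naᵢ)].
e^(Vm/26.6) = e^(61.0/26.6) = 9.9069
So 9.9069·(Kᵢ + α·Naᵢ) = Kₒ + α·Naₒ → α = (9.9069·95.3 − 8.89) / (143.0 − 9.9069·10.1)
α = (944.1 − 8.89) / (143.0 − 100.1) = 935.2/42.94 = 21.78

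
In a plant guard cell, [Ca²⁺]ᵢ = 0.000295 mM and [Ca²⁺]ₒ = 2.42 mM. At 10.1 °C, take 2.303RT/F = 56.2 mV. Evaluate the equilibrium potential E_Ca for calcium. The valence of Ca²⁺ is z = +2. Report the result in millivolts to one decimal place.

E = (56.2/z) · log₁₀([Ca²⁺]_out/[Ca²⁺]_in) with z = +2.
= (56.2/2) · log₁₀(2.42/0.000295) = 28.10 · log₁₀(8203)
= 28.10 · (3.9140) = 109.98 mV

110.0 mV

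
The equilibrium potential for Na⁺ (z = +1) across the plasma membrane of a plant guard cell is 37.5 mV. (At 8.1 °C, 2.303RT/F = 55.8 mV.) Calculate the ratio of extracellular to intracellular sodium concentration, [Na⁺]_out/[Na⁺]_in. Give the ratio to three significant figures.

4.70

log₁₀([out]/[in]) = E·z/(55.8) = 37.5 × 1 / 55.8 = 0.6720
[out]/[in] = 10^(0.6720) = 4.699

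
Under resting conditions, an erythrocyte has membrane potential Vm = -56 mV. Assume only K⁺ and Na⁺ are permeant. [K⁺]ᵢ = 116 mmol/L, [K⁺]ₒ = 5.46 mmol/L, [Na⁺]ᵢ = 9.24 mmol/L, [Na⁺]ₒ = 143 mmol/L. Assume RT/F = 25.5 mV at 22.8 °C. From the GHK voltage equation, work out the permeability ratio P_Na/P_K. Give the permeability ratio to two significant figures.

0.052

Let α = P_Na/P_K. GHK: Vm = 25.5·ln[(Kₒ + α·Naₒ)/(Kᵢ + α·Naᵢ)].
e^(Vm/25.5) = e^(-56.0/25.5) = 0.11124
So 0.11124·(Kᵢ + α·Naᵢ) = Kₒ + α·Naₒ → α = (0.11124·116.0 − 5.46) / (143.0 − 0.11124·9.24)
α = (12.9 − 5.46) / (143.0 − 1.028) = 7.444/142 = 0.05243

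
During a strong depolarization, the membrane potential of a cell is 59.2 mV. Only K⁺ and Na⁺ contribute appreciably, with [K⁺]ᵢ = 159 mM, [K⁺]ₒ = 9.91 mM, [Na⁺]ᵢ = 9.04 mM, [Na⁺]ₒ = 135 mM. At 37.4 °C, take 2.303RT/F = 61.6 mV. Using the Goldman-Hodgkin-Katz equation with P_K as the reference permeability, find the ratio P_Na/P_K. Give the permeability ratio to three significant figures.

27.6

Let α = P_Na/P_K. GHK: Vm = 61.6·log₁₀[(Kₒ + α·Naₒ)/(Kᵢ + α·Naᵢ)].
10^(Vm/61.6) = 10^(59.2/61.6) = 9.142
So 9.142·(Kᵢ + α·Naᵢ) = Kₒ + α·Naₒ → α = (9.142·159.0 − 9.91) / (135.0 − 9.142·9.04)
α = (1454 − 9.91) / (135.0 − 82.64) = 1444/52.36 = 27.57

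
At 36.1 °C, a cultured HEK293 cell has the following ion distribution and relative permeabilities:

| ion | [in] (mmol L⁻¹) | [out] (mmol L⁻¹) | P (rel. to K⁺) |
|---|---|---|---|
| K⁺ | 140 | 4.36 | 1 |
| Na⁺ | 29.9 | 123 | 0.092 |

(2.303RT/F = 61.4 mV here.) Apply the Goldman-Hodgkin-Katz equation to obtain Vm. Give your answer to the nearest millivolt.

-59 mV

Vm = 61.4 · log₁₀[(Σ P·[cation]ₒ + Σ P·[anion]ᵢ) / (Σ P·[cation]ᵢ + Σ P·[anion]ₒ)]
Numerator = 1×4.36 + 0.092×123 = 15.68
Denominator = 1×140 + 0.092×29.9 = 142.8
Vm = 61.4 · log₁₀(0.10981) = 61.4 × (-0.9593) = -58.90 mV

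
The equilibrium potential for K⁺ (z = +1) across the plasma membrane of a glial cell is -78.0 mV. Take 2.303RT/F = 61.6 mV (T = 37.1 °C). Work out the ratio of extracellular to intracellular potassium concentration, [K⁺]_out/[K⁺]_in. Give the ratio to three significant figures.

log₁₀([out]/[in]) = E·z/(61.6) = -78.0 × 1 / 61.6 = -1.2662
[out]/[in] = 10^(-1.2662) = 0.05417

0.0542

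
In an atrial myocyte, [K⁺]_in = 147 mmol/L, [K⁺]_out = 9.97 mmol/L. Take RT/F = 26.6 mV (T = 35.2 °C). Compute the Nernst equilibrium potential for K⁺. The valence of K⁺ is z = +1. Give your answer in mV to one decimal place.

E = (26.6/z) · ln([K⁺]_out/[K⁺]_in) with z = +1.
= (26.6/1) · ln(9.97/147) = 26.60 · ln(0.06782)
= 26.60 · (-2.6909) = -71.58 mV

-71.6 mV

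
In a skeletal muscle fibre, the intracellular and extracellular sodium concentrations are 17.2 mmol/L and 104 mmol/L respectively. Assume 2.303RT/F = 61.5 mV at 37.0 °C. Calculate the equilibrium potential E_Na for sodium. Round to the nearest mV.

E = (61.5/z) · log₁₀([Na⁺]_out/[Na⁺]_in) with z = +1.
= (61.5/1) · log₁₀(104/17.2) = 61.50 · log₁₀(6.047)
= 61.50 · (0.7815) = 48.06 mV

48 mV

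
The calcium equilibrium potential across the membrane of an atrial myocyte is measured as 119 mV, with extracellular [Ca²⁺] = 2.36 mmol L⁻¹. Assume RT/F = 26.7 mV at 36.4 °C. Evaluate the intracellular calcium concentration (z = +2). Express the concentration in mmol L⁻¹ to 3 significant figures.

Nernst: E = (26.7/2) · ln([out]/[in]), so ln([out]/[in]) = 119.0 × 2 / 26.7 = 8.9139.
[out]/[in] = e^(8.9139) = 7434.
[in] = 2.36 / 7434 = 0.0003174 mmol L⁻¹.

0.000317 mmol L⁻¹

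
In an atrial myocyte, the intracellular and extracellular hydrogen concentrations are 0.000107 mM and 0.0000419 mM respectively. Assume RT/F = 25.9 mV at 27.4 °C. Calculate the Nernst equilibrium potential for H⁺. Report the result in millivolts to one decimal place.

E = (25.9/z) · ln([H⁺]_out/[H⁺]_in) with z = +1.
= (25.9/1) · ln(0.0000419/0.000107) = 25.90 · ln(0.3916)
= 25.90 · (-0.9375) = -24.28 mV

-24.3 mV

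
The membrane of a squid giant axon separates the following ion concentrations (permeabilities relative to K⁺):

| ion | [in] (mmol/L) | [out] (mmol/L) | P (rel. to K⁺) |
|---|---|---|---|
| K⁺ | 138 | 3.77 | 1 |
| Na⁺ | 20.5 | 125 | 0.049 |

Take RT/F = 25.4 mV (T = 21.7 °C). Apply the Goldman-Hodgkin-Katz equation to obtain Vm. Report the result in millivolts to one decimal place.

-67.1 mV

Vm = 25.4 · ln[(Σ P·[cation]ₒ + Σ P·[anion]ᵢ) / (Σ P·[cation]ᵢ + Σ P·[anion]ₒ)]
Numerator = 1×3.77 + 0.049×125 = 9.895
Denominator = 1×138 + 0.049×20.5 = 139
Vm = 25.4 · ln(0.071185) = 25.4 × (-2.6425) = -67.12 mV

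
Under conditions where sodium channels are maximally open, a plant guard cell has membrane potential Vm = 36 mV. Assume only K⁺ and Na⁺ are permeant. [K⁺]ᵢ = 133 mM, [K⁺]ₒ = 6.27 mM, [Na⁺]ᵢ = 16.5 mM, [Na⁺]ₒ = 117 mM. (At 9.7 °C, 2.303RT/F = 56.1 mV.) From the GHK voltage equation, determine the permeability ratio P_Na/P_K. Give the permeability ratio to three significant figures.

Let α = P_Na/P_K. GHK: Vm = 56.1·log₁₀[(Kₒ + α·Naₒ)/(Kᵢ + α·Naᵢ)].
10^(Vm/56.1) = 10^(36.0/56.1) = 4.3824
So 4.3824·(Kᵢ + α·Naᵢ) = Kₒ + α·Naₒ → α = (4.3824·133.0 − 6.27) / (117.0 − 4.3824·16.5)
α = (582.9 − 6.27) / (117.0 − 72.31) = 576.6/44.69 = 12.9

12.9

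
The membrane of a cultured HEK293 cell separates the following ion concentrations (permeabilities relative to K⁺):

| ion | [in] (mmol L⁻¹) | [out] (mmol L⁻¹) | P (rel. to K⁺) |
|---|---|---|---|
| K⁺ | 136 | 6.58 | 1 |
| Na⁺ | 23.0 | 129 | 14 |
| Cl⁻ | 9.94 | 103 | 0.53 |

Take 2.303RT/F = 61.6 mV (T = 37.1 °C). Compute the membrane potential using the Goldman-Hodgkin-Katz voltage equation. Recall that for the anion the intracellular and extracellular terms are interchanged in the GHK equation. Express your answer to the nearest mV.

Vm = 61.6 · log₁₀[(Σ P·[cation]ₒ + Σ P·[anion]ᵢ) / (Σ P·[cation]ᵢ + Σ P·[anion]ₒ)]
Numerator = 1×6.58 + 14×129 + 0.53×9.94 = 1818
Denominator = 1×136 + 14×23.0 + 0.53×103 = 512.6
Vm = 61.6 · log₁₀(3.5464) = 61.6 × (0.5498) = 33.87 mV

34 mV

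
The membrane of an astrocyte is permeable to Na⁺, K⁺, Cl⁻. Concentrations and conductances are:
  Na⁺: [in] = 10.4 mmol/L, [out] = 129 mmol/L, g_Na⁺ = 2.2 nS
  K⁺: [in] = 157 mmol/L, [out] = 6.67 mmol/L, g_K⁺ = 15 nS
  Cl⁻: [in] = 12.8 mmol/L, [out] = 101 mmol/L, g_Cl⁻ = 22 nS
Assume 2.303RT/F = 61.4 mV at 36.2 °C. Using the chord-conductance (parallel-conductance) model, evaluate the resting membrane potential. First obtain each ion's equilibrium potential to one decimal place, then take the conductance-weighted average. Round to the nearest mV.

-59 mV

E_Na⁺ = (61.4/1)·log₁₀(129/10.4) = 67.1 mV
E_K⁺ = (61.4/1)·log₁₀(6.67/157) = -84.2 mV
E_Cl⁻ = (61.4/-1)·log₁₀(101/12.8) = -55.1 mV
Vm = (Σ gᵢEᵢ)/(Σ gᵢ) = (2.2·67.1 + 15·-84.2 + 22·-55.1) / (2.2 + 15 + 22)
= -2327.58 / 39.2 = -59.38 mV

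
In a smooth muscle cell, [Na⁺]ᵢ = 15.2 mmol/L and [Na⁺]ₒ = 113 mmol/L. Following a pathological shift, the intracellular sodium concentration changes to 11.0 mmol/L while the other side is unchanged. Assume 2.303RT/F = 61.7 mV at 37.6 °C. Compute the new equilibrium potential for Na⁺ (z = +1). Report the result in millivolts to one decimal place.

62.4 mV

After the shift: [Na⁺]_out = 113, [Na⁺]_in = 11.0 mmol/L.
E_new = (61.7/1)·log₁₀(113/11.0) = 61.70 · (1.0117) = 62.42 mV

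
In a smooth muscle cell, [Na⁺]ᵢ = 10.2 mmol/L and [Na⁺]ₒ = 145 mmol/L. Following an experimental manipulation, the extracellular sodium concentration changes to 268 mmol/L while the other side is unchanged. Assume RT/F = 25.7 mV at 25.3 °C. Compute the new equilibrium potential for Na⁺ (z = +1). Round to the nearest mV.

After the shift: [Na⁺]_out = 268, [Na⁺]_in = 10.2 mmol/L.
E_new = (25.7/1)·ln(268/10.2) = 25.70 · (3.2686) = 84.00 mV

84 mV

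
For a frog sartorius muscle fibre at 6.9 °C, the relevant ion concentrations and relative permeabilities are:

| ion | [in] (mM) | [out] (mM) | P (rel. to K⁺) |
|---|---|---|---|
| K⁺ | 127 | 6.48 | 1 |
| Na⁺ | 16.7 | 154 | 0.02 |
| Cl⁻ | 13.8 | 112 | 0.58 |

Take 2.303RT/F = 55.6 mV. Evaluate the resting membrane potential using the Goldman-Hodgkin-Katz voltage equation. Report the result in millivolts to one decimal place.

-57.8 mV

Vm = 55.6 · log₁₀[(Σ P·[cation]ₒ + Σ P·[anion]ᵢ) / (Σ P·[cation]ᵢ + Σ P·[anion]ₒ)]
Numerator = 1×6.48 + 0.02×154 + 0.58×13.8 = 17.56
Denominator = 1×127 + 0.02×16.7 + 0.58×112 = 192.3
Vm = 55.6 · log₁₀(0.091339) = 55.6 × (-1.0393) = -57.79 mV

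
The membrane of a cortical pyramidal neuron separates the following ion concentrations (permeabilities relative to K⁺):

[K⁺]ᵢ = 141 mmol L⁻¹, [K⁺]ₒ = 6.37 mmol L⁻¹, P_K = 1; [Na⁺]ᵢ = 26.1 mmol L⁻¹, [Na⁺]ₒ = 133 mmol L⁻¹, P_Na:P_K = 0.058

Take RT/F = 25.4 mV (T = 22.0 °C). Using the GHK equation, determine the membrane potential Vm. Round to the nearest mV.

Vm = 25.4 · ln[(Σ P·[cation]ₒ + Σ P·[anion]ᵢ) / (Σ P·[cation]ᵢ + Σ P·[anion]ₒ)]
Numerator = 1×6.37 + 0.058×133 = 14.08
Denominator = 1×141 + 0.058×26.1 = 142.5
Vm = 25.4 · ln(0.098826) = 25.4 × (-2.3144) = -58.79 mV

-59 mV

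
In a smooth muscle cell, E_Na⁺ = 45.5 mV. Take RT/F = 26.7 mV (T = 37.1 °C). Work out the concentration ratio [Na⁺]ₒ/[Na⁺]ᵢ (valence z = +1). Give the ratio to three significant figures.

ln([out]/[in]) = E·z/(26.7) = 45.5 × 1 / 26.7 = 1.7041
[out]/[in] = e^(1.7041) = 5.497

5.50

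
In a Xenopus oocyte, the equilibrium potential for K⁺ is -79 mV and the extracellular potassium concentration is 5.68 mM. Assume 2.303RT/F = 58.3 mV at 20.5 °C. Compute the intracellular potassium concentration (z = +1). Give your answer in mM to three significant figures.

Nernst: E = (58.3/1) · log₁₀([out]/[in]), so log₁₀([out]/[in]) = -79.0 × 1 / 58.3 = -1.3551.
[out]/[in] = 10^(-1.3551) = 0.04415.
[in] = 5.68 / 0.04415 = 128.6 mM.

129 mM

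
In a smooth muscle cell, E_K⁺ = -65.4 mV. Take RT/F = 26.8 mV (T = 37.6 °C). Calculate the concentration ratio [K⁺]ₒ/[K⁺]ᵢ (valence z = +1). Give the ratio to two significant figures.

0.087

ln([out]/[in]) = E·z/(26.8) = -65.4 × 1 / 26.8 = -2.4403
[out]/[in] = e^(-2.4403) = 0.08713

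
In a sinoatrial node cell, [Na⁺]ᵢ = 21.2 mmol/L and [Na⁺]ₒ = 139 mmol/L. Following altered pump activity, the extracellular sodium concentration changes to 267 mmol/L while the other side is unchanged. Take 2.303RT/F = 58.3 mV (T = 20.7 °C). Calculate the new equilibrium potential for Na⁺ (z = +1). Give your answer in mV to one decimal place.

64.1 mV

After the shift: [Na⁺]_out = 267, [Na⁺]_in = 21.2 mmol/L.
E_new = (58.3/1)·log₁₀(267/21.2) = 58.30 · (1.1002) = 64.14 mV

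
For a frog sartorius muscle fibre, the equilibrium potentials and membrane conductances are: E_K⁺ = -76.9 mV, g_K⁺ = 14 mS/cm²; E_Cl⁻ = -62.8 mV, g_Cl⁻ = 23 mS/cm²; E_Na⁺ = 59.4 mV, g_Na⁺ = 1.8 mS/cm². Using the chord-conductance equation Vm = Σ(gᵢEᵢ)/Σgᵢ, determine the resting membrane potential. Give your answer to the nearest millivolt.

-62 mV

Σ gᵢEᵢ = 14·(-76.9) + 23·(-62.8) + 1.8·(59.4) = -2414.08
Σ gᵢ = 14 + 23 + 1.8 = 38.8
Vm = -2414.08 / 38.8 = -62.22 mV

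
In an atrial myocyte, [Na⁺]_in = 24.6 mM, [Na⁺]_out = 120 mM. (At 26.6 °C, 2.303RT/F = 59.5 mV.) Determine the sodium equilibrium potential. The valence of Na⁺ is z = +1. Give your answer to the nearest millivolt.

E = (59.5/z) · log₁₀([Na⁺]_out/[Na⁺]_in) with z = +1.
= (59.5/1) · log₁₀(120/24.6) = 59.50 · log₁₀(4.878)
= 59.50 · (0.6882) = 40.95 mV

41 mV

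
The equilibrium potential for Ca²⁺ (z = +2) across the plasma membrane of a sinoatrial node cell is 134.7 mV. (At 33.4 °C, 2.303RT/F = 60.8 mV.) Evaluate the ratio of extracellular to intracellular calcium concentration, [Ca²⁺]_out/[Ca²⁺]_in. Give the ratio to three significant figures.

27000

log₁₀([out]/[in]) = E·z/(60.8) = 134.7 × 2 / 60.8 = 4.4309
[out]/[in] = 10^(4.4309) = 2.697e+04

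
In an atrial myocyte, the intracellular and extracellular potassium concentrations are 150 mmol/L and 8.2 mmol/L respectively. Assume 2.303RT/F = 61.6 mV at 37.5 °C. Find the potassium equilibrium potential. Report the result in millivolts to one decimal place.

-77.8 mV

E = (61.6/z) · log₁₀([K⁺]_out/[K⁺]_in) with z = +1.
= (61.6/1) · log₁₀(8.2/150) = 61.60 · log₁₀(0.05467)
= 61.60 · (-1.2623) = -77.76 mV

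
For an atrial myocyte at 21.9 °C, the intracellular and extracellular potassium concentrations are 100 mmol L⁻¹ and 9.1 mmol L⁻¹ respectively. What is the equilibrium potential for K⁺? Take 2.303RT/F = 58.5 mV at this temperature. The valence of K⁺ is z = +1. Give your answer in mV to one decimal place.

-60.9 mV

E = (58.5/z) · log₁₀([K⁺]_out/[K⁺]_in) with z = +1.
= (58.5/1) · log₁₀(9.1/100) = 58.50 · log₁₀(0.091)
= 58.50 · (-1.0410) = -60.90 mV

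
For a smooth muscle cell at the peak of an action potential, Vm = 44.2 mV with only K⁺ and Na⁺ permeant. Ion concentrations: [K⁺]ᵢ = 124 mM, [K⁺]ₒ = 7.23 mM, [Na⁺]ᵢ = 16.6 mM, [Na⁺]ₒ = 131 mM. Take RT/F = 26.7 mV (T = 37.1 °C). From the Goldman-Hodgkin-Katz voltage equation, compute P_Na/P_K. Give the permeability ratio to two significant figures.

Let α = P_Na/P_K. GHK: Vm = 26.7·ln[(Kₒ + α·Naₒ)/(Kᵢ + α·Naᵢ)].
e^(Vm/26.7) = e^(44.2/26.7) = 5.2353
So 5.2353·(Kᵢ + α·Naᵢ) = Kₒ + α·Naₒ → α = (5.2353·124.0 − 7.23) / (131.0 − 5.2353·16.6)
α = (649.2 − 7.23) / (131.0 − 86.91) = 642/44.09 = 14.56

15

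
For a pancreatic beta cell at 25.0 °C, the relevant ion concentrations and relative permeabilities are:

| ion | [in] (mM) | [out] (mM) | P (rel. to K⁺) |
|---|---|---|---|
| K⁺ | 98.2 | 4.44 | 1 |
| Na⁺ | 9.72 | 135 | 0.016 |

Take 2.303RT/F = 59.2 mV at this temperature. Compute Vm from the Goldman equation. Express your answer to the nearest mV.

-69 mV

Vm = 59.2 · log₁₀[(Σ P·[cation]ₒ + Σ P·[anion]ᵢ) / (Σ P·[cation]ᵢ + Σ P·[anion]ₒ)]
Numerator = 1×4.44 + 0.016×135 = 6.6
Denominator = 1×98.2 + 0.016×9.72 = 98.36
Vm = 59.2 · log₁₀(0.067104) = 59.2 × (-1.1733) = -69.46 mV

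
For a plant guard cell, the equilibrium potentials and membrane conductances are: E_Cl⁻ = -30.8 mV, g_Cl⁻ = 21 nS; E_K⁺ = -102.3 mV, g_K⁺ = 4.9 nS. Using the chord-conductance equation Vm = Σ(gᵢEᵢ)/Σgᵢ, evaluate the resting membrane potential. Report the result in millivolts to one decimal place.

Σ gᵢEᵢ = 21·(-30.8) + 4.9·(-102.3) = -1148.07
Σ gᵢ = 21 + 4.9 = 25.9
Vm = -1148.07 / 25.9 = -44.33 mV

-44.3 mV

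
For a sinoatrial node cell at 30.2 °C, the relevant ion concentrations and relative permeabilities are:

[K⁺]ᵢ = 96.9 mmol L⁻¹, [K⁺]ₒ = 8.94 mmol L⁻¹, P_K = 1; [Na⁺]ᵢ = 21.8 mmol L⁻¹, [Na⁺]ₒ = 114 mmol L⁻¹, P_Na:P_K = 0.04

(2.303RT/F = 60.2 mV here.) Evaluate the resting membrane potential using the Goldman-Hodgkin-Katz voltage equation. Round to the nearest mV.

Vm = 60.2 · log₁₀[(Σ P·[cation]ₒ + Σ P·[anion]ᵢ) / (Σ P·[cation]ᵢ + Σ P·[anion]ₒ)]
Numerator = 1×8.94 + 0.04×114 = 13.5
Denominator = 1×96.9 + 0.04×21.8 = 97.77
Vm = 60.2 · log₁₀(0.13808) = 60.2 × (-0.8599) = -51.76 mV

-52 mV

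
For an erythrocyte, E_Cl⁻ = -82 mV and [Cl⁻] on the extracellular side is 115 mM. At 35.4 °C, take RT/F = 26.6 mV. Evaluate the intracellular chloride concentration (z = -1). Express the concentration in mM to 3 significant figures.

5.27 mM

Nernst: E = (26.6/-1) · ln([out]/[in]), so ln([out]/[in]) = -82.0 × -1 / 26.6 = 3.0827.
[out]/[in] = e^(3.0827) = 21.82.
[in] = 115 / 21.82 = 5.271 mM.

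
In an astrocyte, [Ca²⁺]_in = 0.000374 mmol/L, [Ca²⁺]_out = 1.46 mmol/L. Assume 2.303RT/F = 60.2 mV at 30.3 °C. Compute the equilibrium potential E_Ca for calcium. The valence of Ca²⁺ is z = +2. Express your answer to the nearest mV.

E = (60.2/z) · log₁₀([Ca²⁺]_out/[Ca²⁺]_in) with z = +2.
= (60.2/2) · log₁₀(1.46/0.000374) = 30.10 · log₁₀(3904)
= 30.10 · (3.5915) = 108.10 mV

108 mV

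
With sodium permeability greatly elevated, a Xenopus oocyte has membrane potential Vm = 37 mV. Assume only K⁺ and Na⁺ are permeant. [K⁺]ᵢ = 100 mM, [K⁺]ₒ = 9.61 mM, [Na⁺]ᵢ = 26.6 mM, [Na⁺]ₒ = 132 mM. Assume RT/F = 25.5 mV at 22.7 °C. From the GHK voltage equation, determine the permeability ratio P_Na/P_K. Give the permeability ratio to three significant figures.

22.6

Let α = P_Na/P_K. GHK: Vm = 25.5·ln[(Kₒ + α·Naₒ)/(Kᵢ + α·Naᵢ)].
e^(Vm/25.5) = e^(37.0/25.5) = 4.2673
So 4.2673·(Kᵢ + α·Naᵢ) = Kₒ + α·Naₒ → α = (4.2673·100.0 − 9.61) / (132.0 − 4.2673·26.6)
α = (426.7 − 9.61) / (132.0 − 113.5) = 417.1/18.49 = 22.56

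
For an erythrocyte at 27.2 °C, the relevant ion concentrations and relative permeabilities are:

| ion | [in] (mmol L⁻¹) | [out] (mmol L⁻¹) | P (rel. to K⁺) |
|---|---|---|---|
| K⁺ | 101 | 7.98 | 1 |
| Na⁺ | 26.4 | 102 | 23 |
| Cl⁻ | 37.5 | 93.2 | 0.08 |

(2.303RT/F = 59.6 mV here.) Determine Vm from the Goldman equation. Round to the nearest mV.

Vm = 59.6 · log₁₀[(Σ P·[cation]ₒ + Σ P·[anion]ᵢ) / (Σ P·[cation]ᵢ + Σ P·[anion]ₒ)]
Numerator = 1×7.98 + 23×102 + 0.08×37.5 = 2357
Denominator = 1×101 + 23×26.4 + 0.08×93.2 = 715.7
Vm = 59.6 · log₁₀(3.2935) = 59.6 × (0.5177) = 30.85 mV

31 mV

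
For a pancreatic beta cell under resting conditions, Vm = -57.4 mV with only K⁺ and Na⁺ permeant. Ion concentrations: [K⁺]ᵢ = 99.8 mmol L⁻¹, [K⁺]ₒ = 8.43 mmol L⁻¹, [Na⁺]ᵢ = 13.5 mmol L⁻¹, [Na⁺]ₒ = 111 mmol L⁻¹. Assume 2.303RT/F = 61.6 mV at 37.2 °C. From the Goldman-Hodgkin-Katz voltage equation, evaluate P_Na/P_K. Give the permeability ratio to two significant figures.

Let α = P_Na/P_K. GHK: Vm = 61.6·log₁₀[(Kₒ + α·Naₒ)/(Kᵢ + α·Naᵢ)].
10^(Vm/61.6) = 10^(-57.4/61.6) = 0.117
So 0.117·(Kᵢ + α·Naᵢ) = Kₒ + α·Naₒ → α = (0.117·99.8 − 8.43) / (111.0 − 0.117·13.5)
α = (11.68 − 8.43) / (111.0 − 1.579) = 3.246/109.4 = 0.02967

0.030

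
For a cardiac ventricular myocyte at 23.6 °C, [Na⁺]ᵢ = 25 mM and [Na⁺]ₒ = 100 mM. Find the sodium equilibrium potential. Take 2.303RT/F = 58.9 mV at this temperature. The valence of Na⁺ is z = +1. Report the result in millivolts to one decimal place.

E = (58.9/z) · log₁₀([Na⁺]_out/[Na⁺]_in) with z = +1.
= (58.9/1) · log₁₀(100/25) = 58.90 · log₁₀(4)
= 58.90 · (0.6021) = 35.46 mV

35.5 mV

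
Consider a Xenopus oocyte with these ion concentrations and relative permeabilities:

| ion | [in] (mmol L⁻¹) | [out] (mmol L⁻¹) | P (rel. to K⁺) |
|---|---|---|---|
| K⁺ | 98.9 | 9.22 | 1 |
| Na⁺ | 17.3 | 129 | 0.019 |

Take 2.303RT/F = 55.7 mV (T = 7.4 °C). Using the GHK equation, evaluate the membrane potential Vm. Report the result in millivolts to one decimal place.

-51.8 mV

Vm = 55.7 · log₁₀[(Σ P·[cation]ₒ + Σ P·[anion]ᵢ) / (Σ P·[cation]ᵢ + Σ P·[anion]ₒ)]
Numerator = 1×9.22 + 0.019×129 = 11.67
Denominator = 1×98.9 + 0.019×17.3 = 99.23
Vm = 55.7 · log₁₀(0.11762) = 55.7 × (-0.9295) = -51.77 mV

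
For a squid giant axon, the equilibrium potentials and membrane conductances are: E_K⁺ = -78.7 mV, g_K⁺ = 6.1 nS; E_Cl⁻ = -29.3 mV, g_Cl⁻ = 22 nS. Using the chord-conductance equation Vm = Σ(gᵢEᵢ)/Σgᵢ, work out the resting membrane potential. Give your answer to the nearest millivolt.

Σ gᵢEᵢ = 6.1·(-78.7) + 22·(-29.3) = -1124.67
Σ gᵢ = 6.1 + 22 = 28.1
Vm = -1124.67 / 28.1 = -40.02 mV

-40 mV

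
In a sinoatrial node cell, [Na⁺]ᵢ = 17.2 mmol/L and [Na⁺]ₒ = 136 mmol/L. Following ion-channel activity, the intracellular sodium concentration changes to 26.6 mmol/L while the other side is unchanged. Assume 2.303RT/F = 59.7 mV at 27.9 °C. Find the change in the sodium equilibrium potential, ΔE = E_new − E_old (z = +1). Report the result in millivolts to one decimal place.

-11.3 mV

E_old = (59.7/1)·log₁₀(136/17.2) = 53.61 mV
E_new = (59.7/1)·log₁₀(136/26.6) = 42.31 mV
ΔE = 42.31 − (53.61) = -11.30 mV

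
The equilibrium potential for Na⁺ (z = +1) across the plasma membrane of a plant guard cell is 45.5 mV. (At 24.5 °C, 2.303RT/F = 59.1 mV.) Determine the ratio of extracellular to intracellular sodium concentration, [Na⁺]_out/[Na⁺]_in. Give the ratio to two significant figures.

5.9

log₁₀([out]/[in]) = E·z/(59.1) = 45.5 × 1 / 59.1 = 0.7699
[out]/[in] = 10^(0.7699) = 5.887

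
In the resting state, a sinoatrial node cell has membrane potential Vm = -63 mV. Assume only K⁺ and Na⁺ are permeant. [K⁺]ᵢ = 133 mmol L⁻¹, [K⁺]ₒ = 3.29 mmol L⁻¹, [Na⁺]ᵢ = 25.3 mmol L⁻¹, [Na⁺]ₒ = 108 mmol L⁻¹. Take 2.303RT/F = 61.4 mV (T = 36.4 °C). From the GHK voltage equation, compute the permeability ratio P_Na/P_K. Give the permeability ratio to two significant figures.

Let α = P_Na/P_K. GHK: Vm = 61.4·log₁₀[(Kₒ + α·Naₒ)/(Kᵢ + α·Naᵢ)].
10^(Vm/61.4) = 10^(-63.0/61.4) = 0.094176
So 0.094176·(Kᵢ + α·Naᵢ) = Kₒ + α·Naₒ → α = (0.094176·133.0 − 3.29) / (108.0 − 0.094176·25.3)
α = (12.53 − 3.29) / (108.0 − 2.383) = 9.235/105.6 = 0.08744

0.087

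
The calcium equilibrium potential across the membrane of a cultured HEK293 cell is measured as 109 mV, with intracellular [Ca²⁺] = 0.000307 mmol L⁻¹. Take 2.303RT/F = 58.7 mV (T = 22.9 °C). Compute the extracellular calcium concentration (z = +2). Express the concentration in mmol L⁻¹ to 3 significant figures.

Nernst: E = (58.7/2) · log₁₀([out]/[in]), so log₁₀([out]/[in]) = 109.0 × 2 / 58.7 = 3.7138.
[out]/[in] = 10^(3.7138) = 5174.
[out] = 5174 × 0.000307 = 1.588 mmol L⁻¹.

1.59 mmol L⁻¹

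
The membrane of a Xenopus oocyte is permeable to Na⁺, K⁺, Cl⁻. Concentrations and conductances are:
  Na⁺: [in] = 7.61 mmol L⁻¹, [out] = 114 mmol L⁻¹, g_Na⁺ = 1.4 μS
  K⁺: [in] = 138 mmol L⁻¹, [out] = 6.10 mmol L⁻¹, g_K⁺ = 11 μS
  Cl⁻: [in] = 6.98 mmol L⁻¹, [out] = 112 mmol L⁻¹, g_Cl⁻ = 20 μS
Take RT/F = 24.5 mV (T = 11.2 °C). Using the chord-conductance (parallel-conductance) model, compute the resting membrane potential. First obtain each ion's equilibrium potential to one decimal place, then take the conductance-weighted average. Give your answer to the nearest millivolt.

-65 mV

E_Na⁺ = (24.5/1)·ln(114/7.61) = 66.3 mV
E_K⁺ = (24.5/1)·ln(6.10/138) = -76.4 mV
E_Cl⁻ = (24.5/-1)·ln(112/6.98) = -68.0 mV
Vm = (Σ gᵢEᵢ)/(Σ gᵢ) = (1.4·66.3 + 11·-76.4 + 20·-68.0) / (1.4 + 11 + 20)
= -2107.58 / 32.4 = -65.05 mV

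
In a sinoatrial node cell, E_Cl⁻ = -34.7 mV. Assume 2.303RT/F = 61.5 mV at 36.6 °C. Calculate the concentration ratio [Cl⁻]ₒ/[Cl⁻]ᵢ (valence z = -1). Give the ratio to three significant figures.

log₁₀([out]/[in]) = E·z/(61.5) = -34.7 × -1 / 61.5 = 0.5642
[out]/[in] = 10^(0.5642) = 3.666

3.67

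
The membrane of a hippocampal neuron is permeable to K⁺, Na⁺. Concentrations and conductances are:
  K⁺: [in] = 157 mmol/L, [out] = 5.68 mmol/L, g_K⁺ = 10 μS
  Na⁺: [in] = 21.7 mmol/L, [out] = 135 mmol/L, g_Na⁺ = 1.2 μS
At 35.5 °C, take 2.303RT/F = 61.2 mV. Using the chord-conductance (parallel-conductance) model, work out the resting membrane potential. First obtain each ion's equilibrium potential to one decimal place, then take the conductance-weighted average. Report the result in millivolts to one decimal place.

E_K⁺ = (61.2/1)·log₁₀(5.68/157) = -88.2 mV
E_Na⁺ = (61.2/1)·log₁₀(135/21.7) = 48.6 mV
Vm = (Σ gᵢEᵢ)/(Σ gᵢ) = (10·-88.2 + 1.2·48.6) / (10 + 1.2)
= -823.68 / 11.2 = -73.54 mV

-73.5 mV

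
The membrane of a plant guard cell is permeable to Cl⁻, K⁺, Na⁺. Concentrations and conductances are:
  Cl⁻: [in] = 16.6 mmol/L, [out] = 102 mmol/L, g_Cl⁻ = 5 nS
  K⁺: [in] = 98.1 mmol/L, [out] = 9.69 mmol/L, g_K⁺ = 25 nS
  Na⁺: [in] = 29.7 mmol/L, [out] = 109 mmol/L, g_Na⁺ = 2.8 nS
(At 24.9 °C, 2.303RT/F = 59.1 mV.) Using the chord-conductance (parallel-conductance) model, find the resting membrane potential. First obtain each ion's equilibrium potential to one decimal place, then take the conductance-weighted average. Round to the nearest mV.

E_Cl⁻ = (59.1/-1)·log₁₀(102/16.6) = -46.6 mV
E_K⁺ = (59.1/1)·log₁₀(9.69/98.1) = -59.4 mV
E_Na⁺ = (59.1/1)·log₁₀(109/29.7) = 33.4 mV
Vm = (Σ gᵢEᵢ)/(Σ gᵢ) = (5·-46.6 + 25·-59.4 + 2.8·33.4) / (5 + 25 + 2.8)
= -1624.48 / 32.8 = -49.53 mV

-50 mV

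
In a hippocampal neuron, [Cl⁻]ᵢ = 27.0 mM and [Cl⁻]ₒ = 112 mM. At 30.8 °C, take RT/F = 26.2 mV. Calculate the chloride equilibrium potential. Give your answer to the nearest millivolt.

E = (26.2/z) · ln([Cl⁻]_out/[Cl⁻]_in) with z = -1.
For an anion, dividing by z = -1 reverses the sign.
= (26.2/-1) · ln(112/27.0) = -26.20 · ln(4.148)
= -26.20 · (1.4227) = -37.27 mV

-37 mV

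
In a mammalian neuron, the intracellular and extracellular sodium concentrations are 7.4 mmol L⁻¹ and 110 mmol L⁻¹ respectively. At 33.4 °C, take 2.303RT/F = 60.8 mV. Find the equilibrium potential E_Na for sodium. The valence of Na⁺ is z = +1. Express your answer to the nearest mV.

E = (60.8/z) · log₁₀([Na⁺]_out/[Na⁺]_in) with z = +1.
= (60.8/1) · log₁₀(110/7.4) = 60.80 · log₁₀(14.86)
= 60.80 · (1.1722) = 71.27 mV

71 mV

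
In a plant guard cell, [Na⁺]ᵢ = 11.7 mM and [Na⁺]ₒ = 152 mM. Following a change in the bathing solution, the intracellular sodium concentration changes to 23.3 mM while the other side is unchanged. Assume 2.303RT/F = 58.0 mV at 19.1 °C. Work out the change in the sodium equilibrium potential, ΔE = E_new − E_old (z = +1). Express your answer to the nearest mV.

E_old = (58.0/1)·log₁₀(152/11.7) = 64.59 mV
E_new = (58.0/1)·log₁₀(152/23.3) = 47.24 mV
ΔE = 47.24 − (64.59) = -17.35 mV

-17 mV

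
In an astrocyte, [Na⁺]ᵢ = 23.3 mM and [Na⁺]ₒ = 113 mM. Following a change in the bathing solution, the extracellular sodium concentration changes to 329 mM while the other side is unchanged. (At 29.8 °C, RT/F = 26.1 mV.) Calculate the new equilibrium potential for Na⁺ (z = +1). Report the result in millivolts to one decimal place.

69.1 mV

After the shift: [Na⁺]_out = 329, [Na⁺]_in = 23.3 mM.
E_new = (26.1/1)·ln(329/23.3) = 26.10 · (2.6476) = 69.10 mV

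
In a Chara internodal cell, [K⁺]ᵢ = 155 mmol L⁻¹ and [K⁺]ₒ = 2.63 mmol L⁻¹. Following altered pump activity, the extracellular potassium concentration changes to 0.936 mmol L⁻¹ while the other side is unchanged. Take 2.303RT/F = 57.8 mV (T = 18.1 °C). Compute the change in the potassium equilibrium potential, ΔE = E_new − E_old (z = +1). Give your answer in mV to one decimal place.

-25.9 mV

E_old = (57.8/1)·log₁₀(2.63/155) = -102.33 mV
E_new = (57.8/1)·log₁₀(0.936/155) = -128.26 mV
ΔE = -128.26 − (-102.33) = -25.93 mV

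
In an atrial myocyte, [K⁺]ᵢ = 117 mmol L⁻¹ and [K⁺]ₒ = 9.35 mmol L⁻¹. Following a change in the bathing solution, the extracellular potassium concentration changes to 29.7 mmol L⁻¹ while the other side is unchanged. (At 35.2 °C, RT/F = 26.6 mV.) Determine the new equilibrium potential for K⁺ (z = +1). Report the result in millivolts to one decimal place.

-36.5 mV

After the shift: [K⁺]_out = 29.7, [K⁺]_in = 117 mmol L⁻¹.
E_new = (26.6/1)·ln(29.7/117) = 26.60 · (-1.3710) = -36.47 mV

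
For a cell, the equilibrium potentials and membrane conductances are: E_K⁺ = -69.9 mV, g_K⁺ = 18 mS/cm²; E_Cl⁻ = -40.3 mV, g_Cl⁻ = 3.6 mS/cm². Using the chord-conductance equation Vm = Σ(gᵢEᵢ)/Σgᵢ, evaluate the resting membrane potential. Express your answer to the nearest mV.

Σ gᵢEᵢ = 18·(-69.9) + 3.6·(-40.3) = -1403.28
Σ gᵢ = 18 + 3.6 = 21.6
Vm = -1403.28 / 21.6 = -64.97 mV

-65 mV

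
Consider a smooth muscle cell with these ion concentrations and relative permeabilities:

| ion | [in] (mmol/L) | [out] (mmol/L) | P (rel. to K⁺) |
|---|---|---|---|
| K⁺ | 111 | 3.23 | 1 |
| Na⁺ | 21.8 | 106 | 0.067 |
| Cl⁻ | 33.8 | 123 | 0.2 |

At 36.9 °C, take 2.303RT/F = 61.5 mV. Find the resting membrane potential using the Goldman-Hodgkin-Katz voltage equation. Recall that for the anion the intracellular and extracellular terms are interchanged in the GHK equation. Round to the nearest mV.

Vm = 61.5 · log₁₀[(Σ P·[cation]ₒ + Σ P·[anion]ᵢ) / (Σ P·[cation]ᵢ + Σ P·[anion]ₒ)]
Numerator = 1×3.23 + 0.067×106 + 0.2×33.8 = 17.09
Denominator = 1×111 + 0.067×21.8 + 0.2×123 = 137.1
Vm = 61.5 · log₁₀(0.1247) = 61.5 × (-0.9041) = -55.60 mV

-56 mV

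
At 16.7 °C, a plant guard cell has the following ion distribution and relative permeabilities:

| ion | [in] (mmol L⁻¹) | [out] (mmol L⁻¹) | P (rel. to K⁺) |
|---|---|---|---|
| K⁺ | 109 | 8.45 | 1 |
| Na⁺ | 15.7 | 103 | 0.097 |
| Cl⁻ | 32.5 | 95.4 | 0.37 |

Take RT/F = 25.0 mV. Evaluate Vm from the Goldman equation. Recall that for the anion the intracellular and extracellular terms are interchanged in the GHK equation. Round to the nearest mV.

Vm = 25.0 · ln[(Σ P·[cation]ₒ + Σ P·[anion]ᵢ) / (Σ P·[cation]ᵢ + Σ P·[anion]ₒ)]
Numerator = 1×8.45 + 0.097×103 + 0.37×32.5 = 30.47
Denominator = 1×109 + 0.097×15.7 + 0.37×95.4 = 145.8
Vm = 25.0 · ln(0.20893) = 25.0 × (-1.5658) = -39.14 mV

-39 mV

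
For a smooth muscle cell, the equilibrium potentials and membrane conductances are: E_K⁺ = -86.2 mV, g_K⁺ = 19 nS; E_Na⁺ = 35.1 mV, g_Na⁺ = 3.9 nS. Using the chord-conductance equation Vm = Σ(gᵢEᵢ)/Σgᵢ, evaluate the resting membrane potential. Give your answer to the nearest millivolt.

Σ gᵢEᵢ = 19·(-86.2) + 3.9·(35.1) = -1500.91
Σ gᵢ = 19 + 3.9 = 22.9
Vm = -1500.91 / 22.9 = -65.54 mV

-66 mV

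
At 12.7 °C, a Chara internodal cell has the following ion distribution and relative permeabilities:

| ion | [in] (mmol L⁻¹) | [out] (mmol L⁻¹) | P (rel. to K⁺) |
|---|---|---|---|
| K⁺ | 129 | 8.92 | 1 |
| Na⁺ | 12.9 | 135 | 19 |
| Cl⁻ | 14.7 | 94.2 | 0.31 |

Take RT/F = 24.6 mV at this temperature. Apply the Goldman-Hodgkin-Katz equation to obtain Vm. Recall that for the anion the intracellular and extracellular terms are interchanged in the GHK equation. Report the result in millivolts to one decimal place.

45.6 mV

Vm = 24.6 · ln[(Σ P·[cation]ₒ + Σ P·[anion]ᵢ) / (Σ P·[cation]ᵢ + Σ P·[anion]ₒ)]
Numerator = 1×8.92 + 19×135 + 0.31×14.7 = 2578
Denominator = 1×129 + 19×12.9 + 0.31×94.2 = 403.3
Vm = 24.6 · ln(6.3934) = 24.6 × (1.8553) = 45.64 mV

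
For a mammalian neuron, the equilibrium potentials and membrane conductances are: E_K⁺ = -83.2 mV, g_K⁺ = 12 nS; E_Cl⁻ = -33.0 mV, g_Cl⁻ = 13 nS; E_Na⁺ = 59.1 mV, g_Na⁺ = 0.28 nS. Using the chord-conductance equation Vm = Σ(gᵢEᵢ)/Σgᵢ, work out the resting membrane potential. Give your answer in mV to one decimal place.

-55.8 mV

Σ gᵢEᵢ = 12·(-83.2) + 13·(-33.0) + 0.28·(59.1) = -1410.85
Σ gᵢ = 12 + 13 + 0.28 = 25.28
Vm = -1410.85 / 25.28 = -55.81 mV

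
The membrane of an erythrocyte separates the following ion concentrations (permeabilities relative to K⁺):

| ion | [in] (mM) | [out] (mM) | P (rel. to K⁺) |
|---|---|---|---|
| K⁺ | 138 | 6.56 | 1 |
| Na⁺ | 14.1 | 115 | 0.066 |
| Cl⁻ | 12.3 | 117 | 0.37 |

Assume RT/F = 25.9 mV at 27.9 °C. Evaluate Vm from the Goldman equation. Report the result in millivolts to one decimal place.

Vm = 25.9 · ln[(Σ P·[cation]ₒ + Σ P·[anion]ᵢ) / (Σ P·[cation]ᵢ + Σ P·[anion]ₒ)]
Numerator = 1×6.56 + 0.066×115 + 0.37×12.3 = 18.7
Denominator = 1×138 + 0.066×14.1 + 0.37×117 = 182.2
Vm = 25.9 · ln(0.10263) = 25.9 × (-2.2766) = -58.97 mV

-59.0 mV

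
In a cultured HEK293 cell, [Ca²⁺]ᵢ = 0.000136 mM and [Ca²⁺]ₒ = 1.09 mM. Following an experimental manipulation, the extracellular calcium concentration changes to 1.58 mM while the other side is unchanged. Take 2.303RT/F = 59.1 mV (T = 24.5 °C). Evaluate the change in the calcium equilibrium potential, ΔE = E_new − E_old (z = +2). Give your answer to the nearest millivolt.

5 mV

E_old = (59.1/2)·log₁₀(1.09/0.000136) = 115.36 mV
E_new = (59.1/2)·log₁₀(1.58/0.000136) = 120.12 mV
ΔE = 120.12 − (115.36) = 4.76 mV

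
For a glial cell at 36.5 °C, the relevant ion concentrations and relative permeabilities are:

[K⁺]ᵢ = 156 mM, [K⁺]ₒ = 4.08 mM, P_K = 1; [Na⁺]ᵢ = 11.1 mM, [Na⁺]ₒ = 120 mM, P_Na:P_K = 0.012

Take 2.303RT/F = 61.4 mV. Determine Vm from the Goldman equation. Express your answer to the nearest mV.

-89 mV

Vm = 61.4 · log₁₀[(Σ P·[cation]ₒ + Σ P·[anion]ᵢ) / (Σ P·[cation]ᵢ + Σ P·[anion]ₒ)]
Numerator = 1×4.08 + 0.012×120 = 5.52
Denominator = 1×156 + 0.012×11.1 = 156.1
Vm = 61.4 · log₁₀(0.035354) = 61.4 × (-1.4516) = -89.13 mV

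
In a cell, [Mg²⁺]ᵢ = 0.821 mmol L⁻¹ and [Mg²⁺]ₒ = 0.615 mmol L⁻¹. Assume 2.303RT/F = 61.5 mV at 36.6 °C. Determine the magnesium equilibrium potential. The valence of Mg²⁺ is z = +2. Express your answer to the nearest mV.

-4 mV

E = (61.5/z) · log₁₀([Mg²⁺]_out/[Mg²⁺]_in) with z = +2.
= (61.5/2) · log₁₀(0.615/0.821) = 30.75 · log₁₀(0.7491)
= 30.75 · (-0.1255) = -3.86 mV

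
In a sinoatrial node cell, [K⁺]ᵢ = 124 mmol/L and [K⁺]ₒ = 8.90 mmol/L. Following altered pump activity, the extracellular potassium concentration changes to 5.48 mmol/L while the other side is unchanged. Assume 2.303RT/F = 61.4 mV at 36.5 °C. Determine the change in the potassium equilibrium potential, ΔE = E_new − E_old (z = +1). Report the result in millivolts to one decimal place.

E_old = (61.4/1)·log₁₀(8.90/124) = -70.24 mV
E_new = (61.4/1)·log₁₀(5.48/124) = -83.17 mV
ΔE = -83.17 − (-70.24) = -12.93 mV

-12.9 mV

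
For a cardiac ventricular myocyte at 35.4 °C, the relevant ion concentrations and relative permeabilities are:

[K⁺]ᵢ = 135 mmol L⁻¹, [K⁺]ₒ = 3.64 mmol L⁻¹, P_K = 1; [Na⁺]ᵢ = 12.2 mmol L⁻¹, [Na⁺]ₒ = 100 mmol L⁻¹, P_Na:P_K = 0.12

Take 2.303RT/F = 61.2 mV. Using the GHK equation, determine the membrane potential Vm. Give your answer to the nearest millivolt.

Vm = 61.2 · log₁₀[(Σ P·[cation]ₒ + Σ P·[anion]ᵢ) / (Σ P·[cation]ᵢ + Σ P·[anion]ₒ)]
Numerator = 1×3.64 + 0.12×100 = 15.64
Denominator = 1×135 + 0.12×12.2 = 136.5
Vm = 61.2 · log₁₀(0.11461) = 61.2 × (-0.9408) = -57.58 mV

-58 mV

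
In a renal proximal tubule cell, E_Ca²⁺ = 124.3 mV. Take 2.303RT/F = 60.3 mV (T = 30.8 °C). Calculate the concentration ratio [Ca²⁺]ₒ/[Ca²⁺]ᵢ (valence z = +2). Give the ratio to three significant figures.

13300

log₁₀([out]/[in]) = E·z/(60.3) = 124.3 × 2 / 60.3 = 4.1227
[out]/[in] = 10^(4.1227) = 1.327e+04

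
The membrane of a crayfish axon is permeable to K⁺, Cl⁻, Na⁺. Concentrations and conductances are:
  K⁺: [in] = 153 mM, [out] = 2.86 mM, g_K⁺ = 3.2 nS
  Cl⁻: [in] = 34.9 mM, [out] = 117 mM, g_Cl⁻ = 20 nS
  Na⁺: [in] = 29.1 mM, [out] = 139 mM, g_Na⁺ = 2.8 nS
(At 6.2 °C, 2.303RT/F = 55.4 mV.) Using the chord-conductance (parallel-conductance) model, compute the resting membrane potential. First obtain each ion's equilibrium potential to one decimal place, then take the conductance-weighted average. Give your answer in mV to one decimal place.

-30.1 mV

E_K⁺ = (55.4/1)·log₁₀(2.86/153) = -95.7 mV
E_Cl⁻ = (55.4/-1)·log₁₀(117/34.9) = -29.1 mV
E_Na⁺ = (55.4/1)·log₁₀(139/29.1) = 37.6 mV
Vm = (Σ gᵢEᵢ)/(Σ gᵢ) = (3.2·-95.7 + 20·-29.1 + 2.8·37.6) / (3.2 + 20 + 2.8)
= -782.96 / 26 = -30.11 mV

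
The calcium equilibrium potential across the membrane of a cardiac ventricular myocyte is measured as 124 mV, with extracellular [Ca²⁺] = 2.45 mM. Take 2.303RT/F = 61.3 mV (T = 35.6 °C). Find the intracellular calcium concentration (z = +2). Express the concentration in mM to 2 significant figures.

0.00022 mM

Nernst: E = (61.3/2) · log₁₀([out]/[in]), so log₁₀([out]/[in]) = 124.0 × 2 / 61.3 = 4.0457.
[out]/[in] = 10^(4.0457) = 1.111e+04.
[in] = 2.45 / 1.111e+04 = 0.0002205 mM.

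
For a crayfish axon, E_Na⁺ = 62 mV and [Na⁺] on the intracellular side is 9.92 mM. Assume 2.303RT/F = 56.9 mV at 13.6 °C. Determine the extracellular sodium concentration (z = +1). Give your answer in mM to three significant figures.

122 mM

Nernst: E = (56.9/1) · log₁₀([out]/[in]), so log₁₀([out]/[in]) = 62.0 × 1 / 56.9 = 1.0896.
[out]/[in] = 10^(1.0896) = 12.29.
[out] = 12.29 × 9.92 = 121.9 mM.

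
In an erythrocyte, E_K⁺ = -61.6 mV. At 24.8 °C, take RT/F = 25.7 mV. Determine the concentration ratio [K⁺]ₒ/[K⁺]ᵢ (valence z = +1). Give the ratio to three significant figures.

0.0910

ln([out]/[in]) = E·z/(25.7) = -61.6 × 1 / 25.7 = -2.3969
[out]/[in] = e^(-2.3969) = 0.091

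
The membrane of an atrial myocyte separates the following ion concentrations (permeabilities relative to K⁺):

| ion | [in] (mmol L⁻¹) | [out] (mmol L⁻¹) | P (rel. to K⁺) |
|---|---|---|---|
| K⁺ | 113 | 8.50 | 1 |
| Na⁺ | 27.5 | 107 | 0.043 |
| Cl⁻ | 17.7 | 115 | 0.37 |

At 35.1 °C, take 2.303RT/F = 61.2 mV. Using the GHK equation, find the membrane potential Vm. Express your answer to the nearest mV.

Vm = 61.2 · log₁₀[(Σ P·[cation]ₒ + Σ P·[anion]ᵢ) / (Σ P·[cation]ᵢ + Σ P·[anion]ₒ)]
Numerator = 1×8.50 + 0.043×107 + 0.37×17.7 = 19.65
Denominator = 1×113 + 0.043×27.5 + 0.37×115 = 156.7
Vm = 61.2 · log₁₀(0.12537) = 61.2 × (-0.9018) = -55.19 mV

-55 mV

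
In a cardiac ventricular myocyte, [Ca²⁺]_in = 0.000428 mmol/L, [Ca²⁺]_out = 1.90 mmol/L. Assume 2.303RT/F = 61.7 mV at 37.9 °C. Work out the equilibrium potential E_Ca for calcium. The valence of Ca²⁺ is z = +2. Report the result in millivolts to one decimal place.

112.5 mV

E = (61.7/z) · log₁₀([Ca²⁺]_out/[Ca²⁺]_in) with z = +2.
= (61.7/2) · log₁₀(1.90/0.000428) = 30.85 · log₁₀(4439)
= 30.85 · (3.6473) = 112.52 mV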